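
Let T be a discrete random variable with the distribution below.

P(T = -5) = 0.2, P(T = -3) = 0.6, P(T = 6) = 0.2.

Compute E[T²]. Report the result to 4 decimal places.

E[T²] = (-5)²(0.2) + (-3)²(0.6) + (6)²(0.2) = 17.6

17.6000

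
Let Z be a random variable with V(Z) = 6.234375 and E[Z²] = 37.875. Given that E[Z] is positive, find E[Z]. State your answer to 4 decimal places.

5.6250

(E[Z])² = E[Z²] − V(Z) = 37.875 − 6.234375 = 31.640625
E[Z] = √31.640625 = 5.625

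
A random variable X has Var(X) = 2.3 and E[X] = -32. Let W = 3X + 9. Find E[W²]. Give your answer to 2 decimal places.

7589.70

E[3X + 9] = 3·-32 + 9 = -87
Var(3X + 9) = (3)²·2.3 = 20.7
E[W²] = Var(W) + (E[W])² = 20.7 + (-87)² = 7589.7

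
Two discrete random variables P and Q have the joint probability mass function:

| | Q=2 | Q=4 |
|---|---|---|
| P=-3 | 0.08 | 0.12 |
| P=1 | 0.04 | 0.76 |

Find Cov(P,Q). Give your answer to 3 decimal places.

0.448

E[P] = 0.2,  E[Q] = 3.76
E[PQ] = 1.2
Cov(P,Q) = E[PQ] − E[P]E[Q] = 1.2 − (0.2)(3.76) = 0.448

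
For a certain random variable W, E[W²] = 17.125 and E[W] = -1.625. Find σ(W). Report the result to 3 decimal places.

V(W) = 17.125 − (-1.625)² = 14.484375
σ(W) = √14.484375 ≈ 3.806

3.806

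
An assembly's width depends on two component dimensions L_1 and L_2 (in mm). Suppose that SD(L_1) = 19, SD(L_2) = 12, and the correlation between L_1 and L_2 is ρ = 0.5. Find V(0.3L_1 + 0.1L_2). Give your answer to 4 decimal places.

V(L_1) = (19)² = 361;  V(L_2) = (12)² = 144
cov(L_1,L_2) = ρ·SD(L_1)·SD(L_2) = 0.5·19·12 = 114
V(0.3L_1 + 0.1L_2) = (0.3)²·V(L_1) + (0.1)²·V(L_2) + 2·(0.3)·(0.1)·cov(L_1,L_2)
= 0.09·361 + 0.01·144 + 0.06·114 = 40.77

40.7700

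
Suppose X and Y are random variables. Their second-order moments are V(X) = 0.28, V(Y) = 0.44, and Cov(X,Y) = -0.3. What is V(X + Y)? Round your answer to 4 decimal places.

0.1200

V(X + Y) = (1)²·V(X) + (1)²·V(Y) + 2·(1)·(1)·Cov(X,Y)
= 1·0.28 + 1·0.44 + 2·-0.3 = 0.12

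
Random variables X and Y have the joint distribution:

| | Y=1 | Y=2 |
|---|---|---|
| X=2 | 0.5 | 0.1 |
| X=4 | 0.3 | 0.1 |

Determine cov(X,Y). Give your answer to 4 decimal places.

E[X] = 2.8,  E[Y] = 1.2
E[XY] = 3.4
cov(X,Y) = E[XY] − E[X]E[Y] = 3.4 − (2.8)(1.2) = 0.04

0.0400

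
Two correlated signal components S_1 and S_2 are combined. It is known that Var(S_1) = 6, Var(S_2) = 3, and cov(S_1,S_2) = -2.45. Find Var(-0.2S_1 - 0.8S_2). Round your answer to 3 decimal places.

Var(-0.2S_1 - 0.8S_2) = (-0.2)²·Var(S_1) + (-0.8)²·Var(S_2) + 2·(-0.2)·(-0.8)·cov(S_1,S_2)
= 0.04·6 + 0.64·3 + 0.32·-2.45 = 1.376

1.376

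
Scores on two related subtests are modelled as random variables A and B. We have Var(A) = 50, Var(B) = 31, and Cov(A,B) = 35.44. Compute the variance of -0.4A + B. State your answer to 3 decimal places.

Var(-0.4A + B) = (-0.4)²·Var(A) + (1)²·Var(B) + 2·(-0.4)·(1)·Cov(A,B)
= 0.16·50 + 1·31 + -0.8·35.44 = 10.648

10.648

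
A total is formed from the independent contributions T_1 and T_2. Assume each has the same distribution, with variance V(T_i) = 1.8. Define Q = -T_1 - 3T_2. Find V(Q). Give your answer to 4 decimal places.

By independence, V(Q) = (-1)²V(T_1) + (-3)²V(T_2)
= (-1)²·1.8 + (-3)²·1.8 = 18

18.0000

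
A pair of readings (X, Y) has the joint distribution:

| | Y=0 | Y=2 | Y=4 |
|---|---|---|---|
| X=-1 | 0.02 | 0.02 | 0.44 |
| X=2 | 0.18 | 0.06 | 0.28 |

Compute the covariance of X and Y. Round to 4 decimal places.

-1.0224

E[X] = 0.56,  E[Y] = 3.04
E[XY] = 0.68
Cov(X,Y) = E[XY] − E[X]E[Y] = 0.68 − (0.56)(3.04) = -1.0224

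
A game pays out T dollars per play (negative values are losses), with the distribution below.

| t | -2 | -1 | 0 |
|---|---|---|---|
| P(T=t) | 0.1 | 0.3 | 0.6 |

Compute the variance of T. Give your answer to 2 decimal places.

0.45

E[T] = (-2)(0.1) + (-1)(0.3) + (0)(0.6) = -0.5
E[T²] = (-2)²(0.1) + (-1)²(0.3) + (0)²(0.6) = 0.7
Var(T) = E[T²] − (E[T])² = 0.7 − (-0.5)² = 0.45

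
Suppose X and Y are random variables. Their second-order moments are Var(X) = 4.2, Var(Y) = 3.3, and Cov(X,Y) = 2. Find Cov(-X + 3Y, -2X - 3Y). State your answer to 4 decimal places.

-27.3000

Cov(-X + 3Y, -2X - 3Y) = (-1)(-2)Var(X) + (3)(-3)Var(Y) + [(-1)(-3) + (3)(-2)]Cov(X,Y)
= 2·4.2 + -9·3.3 + -3·2 = -27.3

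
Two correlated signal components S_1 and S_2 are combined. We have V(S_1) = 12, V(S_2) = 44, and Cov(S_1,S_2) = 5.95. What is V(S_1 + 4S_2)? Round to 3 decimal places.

V(S_1 + 4S_2) = (1)²·V(S_1) + (4)²·V(S_2) + 2·(1)·(4)·Cov(S_1,S_2)
= 1·12 + 16·44 + 8·5.95 = 763.6

763.600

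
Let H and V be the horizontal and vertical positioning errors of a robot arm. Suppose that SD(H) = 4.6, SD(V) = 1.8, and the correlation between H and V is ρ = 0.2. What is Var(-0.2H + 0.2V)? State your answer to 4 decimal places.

0.8435

Var(H) = (4.6)² = 21.16;  Var(V) = (1.8)² = 3.24
cov(H,V) = ρ·SD(H)·SD(V) = 0.2·4.6·1.8 = 1.656
Var(-0.2H + 0.2V) = (-0.2)²·Var(H) + (0.2)²·Var(V) + 2·(-0.2)·(0.2)·cov(H,V)
= 0.04·21.16 + 0.04·3.24 + -0.08·1.656 = 0.84352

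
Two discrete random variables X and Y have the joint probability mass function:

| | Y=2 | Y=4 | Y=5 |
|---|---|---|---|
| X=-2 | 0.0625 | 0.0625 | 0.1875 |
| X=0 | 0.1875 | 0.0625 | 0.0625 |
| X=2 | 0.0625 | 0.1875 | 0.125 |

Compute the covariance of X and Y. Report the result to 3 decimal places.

-0.094

E[X] = 0.125,  E[Y] = 3.75
E[XY] = 0.375
Cov(X,Y) = E[XY] − E[X]E[Y] = 0.375 − (0.125)(3.75) = -0.09375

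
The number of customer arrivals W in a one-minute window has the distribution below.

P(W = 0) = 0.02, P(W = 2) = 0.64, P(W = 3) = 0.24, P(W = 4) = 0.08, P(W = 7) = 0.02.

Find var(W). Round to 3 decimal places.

0.928

E[W] = (0)(0.02) + (2)(0.64) + (3)(0.24) + (4)(0.08) + (7)(0.02) = 2.46
E[W²] = (0)²(0.02) + (2)²(0.64) + (3)²(0.24) + (4)²(0.08) + (7)²(0.02) = 6.98
var(W) = E[W²] − (E[W])² = 6.98 − (2.46)² = 0.9284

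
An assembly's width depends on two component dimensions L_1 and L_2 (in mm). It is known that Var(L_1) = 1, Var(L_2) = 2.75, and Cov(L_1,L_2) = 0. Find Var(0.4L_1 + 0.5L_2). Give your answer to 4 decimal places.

0.8475

Var(0.4L_1 + 0.5L_2) = (0.4)²·Var(L_1) + (0.5)²·Var(L_2) + 2·(0.4)·(0.5)·Cov(L_1,L_2)
= 0.16·1 + 0.25·2.75 + 0.4·0 = 0.8475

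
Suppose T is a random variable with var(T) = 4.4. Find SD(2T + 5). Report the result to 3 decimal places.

4.195

var(2T + 5) = (2)²·4.4 = 17.6
SD(2T + 5) = √17.6 ≈ 4.195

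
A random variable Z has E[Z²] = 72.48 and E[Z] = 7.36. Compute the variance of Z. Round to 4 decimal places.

var(Z) = 72.48 − (7.36)² = 18.3104

18.3104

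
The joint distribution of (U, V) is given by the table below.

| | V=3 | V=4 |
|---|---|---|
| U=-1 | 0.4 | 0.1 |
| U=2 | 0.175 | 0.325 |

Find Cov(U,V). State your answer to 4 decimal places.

0.3375

E[U] = 0.5,  E[V] = 3.425
E[UV] = 2.05
Cov(U,V) = E[UV] − E[U]E[V] = 2.05 − (0.5)(3.425) = 0.3375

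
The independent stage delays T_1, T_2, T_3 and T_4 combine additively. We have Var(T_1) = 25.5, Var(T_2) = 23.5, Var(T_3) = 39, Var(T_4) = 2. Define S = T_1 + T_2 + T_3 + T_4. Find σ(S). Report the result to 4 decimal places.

By independence, Var(S) = (1)²Var(T_1) + (1)²Var(T_2) + (1)²Var(T_3) + (1)²Var(T_4)
= (1)²·25.5 + (1)²·23.5 + (1)²·39 + (1)²·2 = 90
σ(S) = √90 ≈ 9.4868

9.4868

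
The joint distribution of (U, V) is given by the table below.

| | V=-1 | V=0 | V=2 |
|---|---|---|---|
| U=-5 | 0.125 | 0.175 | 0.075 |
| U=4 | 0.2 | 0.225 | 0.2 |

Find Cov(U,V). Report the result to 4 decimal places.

E[U] = 0.625,  E[V] = 0.225
E[UV] = 0.675
Cov(U,V) = E[UV] − E[U]E[V] = 0.675 − (0.625)(0.225) = 0.534375

0.5344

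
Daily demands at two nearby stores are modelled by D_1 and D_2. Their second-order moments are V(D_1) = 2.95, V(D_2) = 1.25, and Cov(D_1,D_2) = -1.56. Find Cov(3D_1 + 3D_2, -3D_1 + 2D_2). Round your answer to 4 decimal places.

Cov(3D_1 + 3D_2, -3D_1 + 2D_2) = (3)(-3)V(D_1) + (3)(2)V(D_2) + [(3)(2) + (3)(-3)]Cov(D_1,D_2)
= -9·2.95 + 6·1.25 + -3·-1.56 = -14.37

-14.3700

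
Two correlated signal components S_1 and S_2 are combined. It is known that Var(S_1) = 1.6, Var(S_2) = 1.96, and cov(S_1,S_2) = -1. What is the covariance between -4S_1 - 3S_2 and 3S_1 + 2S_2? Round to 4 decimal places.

-13.9600

cov(-4S_1 - 3S_2, 3S_1 + 2S_2) = (-4)(3)Var(S_1) + (-3)(2)Var(S_2) + [(-4)(2) + (-3)(3)]cov(S_1,S_2)
= -12·1.6 + -6·1.96 + -17·-1 = -13.96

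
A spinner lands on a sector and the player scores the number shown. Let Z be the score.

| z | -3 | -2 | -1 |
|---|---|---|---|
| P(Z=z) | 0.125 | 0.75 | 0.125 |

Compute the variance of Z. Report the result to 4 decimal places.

E[Z] = (-3)(0.125) + (-2)(0.75) + (-1)(0.125) = -2
E[Z²] = (-3)²(0.125) + (-2)²(0.75) + (-1)²(0.125) = 4.25
var(Z) = E[Z²] − (E[Z])² = 4.25 − (-2)² = 0.25

0.2500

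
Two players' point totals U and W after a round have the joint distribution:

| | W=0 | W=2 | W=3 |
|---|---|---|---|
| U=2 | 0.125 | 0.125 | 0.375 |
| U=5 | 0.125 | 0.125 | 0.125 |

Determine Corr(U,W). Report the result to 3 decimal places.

-0.211

E[U] = 3.125,  E[W] = 2
E[UW] = 5.875
Cov(U,W) = E[UW] − E[U]E[W] = 5.875 − (3.125)(2) = -0.375
var(U) = 2.109375,  var(W) = 1.5
ρ = -0.375 / √(2.109375·1.5) ≈ -0.211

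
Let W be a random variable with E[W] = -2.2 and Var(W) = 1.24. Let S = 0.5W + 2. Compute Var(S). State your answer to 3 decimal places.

Var(0.5W + 2) = (0.5)²·Var(W) = 0.25·1.24 = 0.31

0.310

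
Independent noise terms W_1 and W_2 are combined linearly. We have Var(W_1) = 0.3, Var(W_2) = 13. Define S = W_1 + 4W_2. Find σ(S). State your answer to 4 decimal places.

14.4326

By independence, Var(S) = (1)²Var(W_1) + (4)²Var(W_2)
= (1)²·0.3 + (4)²·13 = 208.3
σ(S) = √208.3 ≈ 14.4326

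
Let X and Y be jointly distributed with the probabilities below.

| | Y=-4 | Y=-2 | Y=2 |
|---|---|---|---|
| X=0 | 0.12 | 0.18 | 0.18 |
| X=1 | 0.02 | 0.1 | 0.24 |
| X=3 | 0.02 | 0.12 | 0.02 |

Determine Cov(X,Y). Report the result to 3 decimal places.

-0.170

E[X] = 0.84,  E[Y] = -0.56
E[XY] = -0.64
Cov(X,Y) = E[XY] − E[X]E[Y] = -0.64 − (0.84)(-0.56) = -0.1696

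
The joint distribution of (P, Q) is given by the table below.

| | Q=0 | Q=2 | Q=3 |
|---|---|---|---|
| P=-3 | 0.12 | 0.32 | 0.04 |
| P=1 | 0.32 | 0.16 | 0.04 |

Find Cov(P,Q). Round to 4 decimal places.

-0.7360

E[P] = -0.92,  E[Q] = 1.2
E[PQ] = -1.84
Cov(P,Q) = E[PQ] − E[P]E[Q] = -1.84 − (-0.92)(1.2) = -0.736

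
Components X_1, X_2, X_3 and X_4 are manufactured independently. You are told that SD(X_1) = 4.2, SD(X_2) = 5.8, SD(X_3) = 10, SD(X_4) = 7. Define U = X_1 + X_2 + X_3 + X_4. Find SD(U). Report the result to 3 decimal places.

var(X_1) = 17.64, var(X_2) = 33.64, var(X_3) = 100, var(X_4) = 49
By independence, var(U) = (1)²var(X_1) + (1)²var(X_2) + (1)²var(X_3) + (1)²var(X_4)
= (1)²·17.64 + (1)²·33.64 + (1)²·100 + (1)²·49 = 200.28
SD(U) = √200.28 ≈ 14.152

14.152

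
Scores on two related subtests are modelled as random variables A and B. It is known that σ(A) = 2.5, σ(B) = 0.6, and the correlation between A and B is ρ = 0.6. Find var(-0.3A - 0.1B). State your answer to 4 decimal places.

0.6201

var(A) = (2.5)² = 6.25;  var(B) = (0.6)² = 0.36
cov(A,B) = ρ·σ(A)·σ(B) = 0.6·2.5·0.6 = 0.9
var(-0.3A - 0.1B) = (-0.3)²·var(A) + (-0.1)²·var(B) + 2·(-0.3)·(-0.1)·cov(A,B)
= 0.09·6.25 + 0.01·0.36 + 0.06·0.9 = 0.6201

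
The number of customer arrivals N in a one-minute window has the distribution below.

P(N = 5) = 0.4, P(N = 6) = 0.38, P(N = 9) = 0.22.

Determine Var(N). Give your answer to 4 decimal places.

E[N] = (5)(0.4) + (6)(0.38) + (9)(0.22) = 6.26
E[N²] = (5)²(0.4) + (6)²(0.38) + (9)²(0.22) = 41.5
Var(N) = E[N²] − (E[N])² = 41.5 − (6.26)² = 2.3124

2.3124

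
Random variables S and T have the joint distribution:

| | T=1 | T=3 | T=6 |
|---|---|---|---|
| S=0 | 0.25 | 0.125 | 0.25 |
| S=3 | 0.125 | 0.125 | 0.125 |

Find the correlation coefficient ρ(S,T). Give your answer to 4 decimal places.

E[S] = 1.125,  E[T] = 3.375
E[ST] = 3.75
cov(S,T) = E[ST] − E[S]E[T] = 3.75 − (1.125)(3.375) = -0.046875
V(S) = 2.109375,  V(T) = 4.734375
ρ = -0.046875 / √(2.109375·4.734375) ≈ -0.0148

-0.0148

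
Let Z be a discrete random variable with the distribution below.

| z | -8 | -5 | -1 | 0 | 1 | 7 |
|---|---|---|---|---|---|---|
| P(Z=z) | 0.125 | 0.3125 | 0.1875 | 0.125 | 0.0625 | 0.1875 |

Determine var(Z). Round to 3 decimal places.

23.359

E[Z] = (-8)(0.125) + (-5)(0.3125) + (-1)(0.1875) + (0)(0.125) + (1)(0.0625) + (7)(0.1875) = -1.375
E[Z²] = (-8)²(0.125) + (-5)²(0.3125) + (-1)²(0.1875) + (0)²(0.125) + (1)²(0.0625) + (7)²(0.1875) = 25.25
var(Z) = E[Z²] − (E[Z])² = 25.25 − (-1.375)² = 23.359375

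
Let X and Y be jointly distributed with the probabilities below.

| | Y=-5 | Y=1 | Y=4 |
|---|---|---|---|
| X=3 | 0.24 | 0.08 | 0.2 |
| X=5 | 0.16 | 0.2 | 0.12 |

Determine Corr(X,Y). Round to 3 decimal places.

E[X] = 3.96,  E[Y] = -0.44
E[XY] = -1.56
Cov(X,Y) = E[XY] − E[X]E[Y] = -1.56 − (3.96)(-0.44) = 0.1824
var(X) = 0.9984,  var(Y) = 15.2064
ρ = 0.1824 / √(0.9984·15.2064) ≈ 0.047

0.047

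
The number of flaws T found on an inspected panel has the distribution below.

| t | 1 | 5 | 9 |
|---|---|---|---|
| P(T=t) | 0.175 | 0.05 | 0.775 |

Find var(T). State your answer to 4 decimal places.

9.4400

E[T] = (1)(0.175) + (5)(0.05) + (9)(0.775) = 7.4
E[T²] = (1)²(0.175) + (5)²(0.05) + (9)²(0.775) = 64.2
var(T) = E[T²] − (E[T])² = 64.2 − (7.4)² = 9.44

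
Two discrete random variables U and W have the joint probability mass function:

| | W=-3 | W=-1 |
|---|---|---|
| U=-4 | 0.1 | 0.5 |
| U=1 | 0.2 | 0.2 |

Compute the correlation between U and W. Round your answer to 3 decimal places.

-0.356

E[U] = -2,  E[W] = -1.6
E[UW] = 2.4
Cov(U,W) = E[UW] − E[U]E[W] = 2.4 − (-2)(-1.6) = -0.8
V(U) = 6,  V(W) = 0.84
ρ = -0.8 / √(6·0.84) ≈ -0.356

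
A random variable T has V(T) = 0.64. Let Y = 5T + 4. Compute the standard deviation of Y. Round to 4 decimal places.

V(5T + 4) = (5)²·0.64 = 16
sd(Y) = √16 ≈ 4.0000

4.0000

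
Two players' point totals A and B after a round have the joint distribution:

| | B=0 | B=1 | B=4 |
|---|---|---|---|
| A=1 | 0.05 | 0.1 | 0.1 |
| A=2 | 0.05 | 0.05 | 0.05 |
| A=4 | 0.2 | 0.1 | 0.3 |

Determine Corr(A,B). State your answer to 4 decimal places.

E[A] = 2.95,  E[B] = 2.05
E[AB] = 6.2
Cov(A,B) = E[AB] − E[A]E[B] = 6.2 − (2.95)(2.05) = 0.1525
Var(A) = 1.7475,  Var(B) = 3.2475
ρ = 0.1525 / √(1.7475·3.2475) ≈ 0.0640

0.0640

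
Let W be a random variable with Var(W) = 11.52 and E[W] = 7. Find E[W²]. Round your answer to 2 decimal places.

60.52

E[W²] = Var(W) + (E[W])² = 11.52 + (7)² = 60.52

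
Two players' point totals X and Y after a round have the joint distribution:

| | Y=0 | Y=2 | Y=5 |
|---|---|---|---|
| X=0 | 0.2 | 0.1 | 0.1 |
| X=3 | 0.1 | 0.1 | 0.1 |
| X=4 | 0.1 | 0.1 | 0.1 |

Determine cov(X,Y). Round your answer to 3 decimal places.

E[X] = 2.1,  E[Y] = 2.1
E[XY] = 4.9
cov(X,Y) = E[XY] − E[X]E[Y] = 4.9 − (2.1)(2.1) = 0.49

0.490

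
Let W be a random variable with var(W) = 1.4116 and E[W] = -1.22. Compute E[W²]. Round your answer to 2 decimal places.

E[W²] = var(W) + (E[W])² = 1.4116 + (-1.22)² = 2.9

2.90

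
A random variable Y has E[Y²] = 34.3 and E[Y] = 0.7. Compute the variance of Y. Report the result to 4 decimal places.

V(Y) = 34.3 − (0.7)² = 33.81

33.8100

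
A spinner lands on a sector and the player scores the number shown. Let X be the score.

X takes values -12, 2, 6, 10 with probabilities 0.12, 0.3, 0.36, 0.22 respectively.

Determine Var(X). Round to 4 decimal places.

41.0496

E[X] = (-12)(0.12) + (2)(0.3) + (6)(0.36) + (10)(0.22) = 3.52
E[X²] = (-12)²(0.12) + (2)²(0.3) + (6)²(0.36) + (10)²(0.22) = 53.44
Var(X) = E[X²] − (E[X])² = 53.44 − (3.52)² = 41.0496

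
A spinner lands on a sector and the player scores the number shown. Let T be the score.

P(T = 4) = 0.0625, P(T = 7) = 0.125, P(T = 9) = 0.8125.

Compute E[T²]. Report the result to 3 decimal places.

72.938

E[T²] = (4)²(0.0625) + (7)²(0.125) + (9)²(0.8125) = 72.9375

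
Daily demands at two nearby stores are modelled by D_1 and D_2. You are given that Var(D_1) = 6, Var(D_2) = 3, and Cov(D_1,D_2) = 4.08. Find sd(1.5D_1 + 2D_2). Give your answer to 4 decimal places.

Var(1.5D_1 + 2D_2) = (1.5)²·Var(D_1) + (2)²·Var(D_2) + 2·(1.5)·(2)·Cov(D_1,D_2)
= 2.25·6 + 4·3 + 6·4.08 = 49.98
sd(1.5D_1 + 2D_2) = √49.98 ≈ 7.0697

7.0697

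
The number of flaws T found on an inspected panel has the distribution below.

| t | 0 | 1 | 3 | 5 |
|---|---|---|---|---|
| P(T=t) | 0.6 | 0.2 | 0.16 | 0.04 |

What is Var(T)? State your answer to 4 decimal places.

E[T] = (0)(0.6) + (1)(0.2) + (3)(0.16) + (5)(0.04) = 0.88
E[T²] = (0)²(0.6) + (1)²(0.2) + (3)²(0.16) + (5)²(0.04) = 2.64
Var(T) = E[T²] − (E[T])² = 2.64 − (0.88)² = 1.8656

1.8656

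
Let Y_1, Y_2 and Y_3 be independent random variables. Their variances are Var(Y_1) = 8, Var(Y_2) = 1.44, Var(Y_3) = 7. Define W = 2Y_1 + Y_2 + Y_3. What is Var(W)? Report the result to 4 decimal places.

By independence, Var(W) = (2)²Var(Y_1) + (1)²Var(Y_2) + (1)²Var(Y_3)
= (2)²·8 + (1)²·1.44 + (1)²·7 = 40.44

40.4400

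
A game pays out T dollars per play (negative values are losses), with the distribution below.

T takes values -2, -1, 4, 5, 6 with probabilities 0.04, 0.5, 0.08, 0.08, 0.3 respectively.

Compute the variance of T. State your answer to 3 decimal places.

E[T] = (-2)(0.04) + (-1)(0.5) + (4)(0.08) + (5)(0.08) + (6)(0.3) = 1.94
E[T²] = (-2)²(0.04) + (-1)²(0.5) + (4)²(0.08) + (5)²(0.08) + (6)²(0.3) = 14.74
Var(T) = E[T²] − (E[T])² = 14.74 − (1.94)² = 10.9764

10.976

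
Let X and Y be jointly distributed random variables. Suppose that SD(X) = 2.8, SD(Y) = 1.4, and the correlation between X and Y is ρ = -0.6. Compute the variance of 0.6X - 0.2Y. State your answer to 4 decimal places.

3.4653

Var(X) = (2.8)² = 7.84;  Var(Y) = (1.4)² = 1.96
Cov(X,Y) = ρ·SD(X)·SD(Y) = -0.6·2.8·1.4 = -2.352
Var(0.6X - 0.2Y) = (0.6)²·Var(X) + (-0.2)²·Var(Y) + 2·(0.6)·(-0.2)·Cov(X,Y)
= 0.36·7.84 + 0.04·1.96 + -0.24·-2.352 = 3.46528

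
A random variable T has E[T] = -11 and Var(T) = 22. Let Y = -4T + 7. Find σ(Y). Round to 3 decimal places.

Var(-4T + 7) = (-4)²·22 = 352
σ(Y) = √352 ≈ 18.762

18.762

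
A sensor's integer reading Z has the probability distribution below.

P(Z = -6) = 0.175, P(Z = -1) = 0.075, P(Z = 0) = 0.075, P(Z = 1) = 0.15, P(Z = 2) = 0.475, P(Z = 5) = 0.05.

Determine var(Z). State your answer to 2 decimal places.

9.62

E[Z] = (-6)(0.175) + (-1)(0.075) + (0)(0.075) + (1)(0.15) + (2)(0.475) + (5)(0.05) = 0.225
E[Z²] = (-6)²(0.175) + (-1)²(0.075) + (0)²(0.075) + (1)²(0.15) + (2)²(0.475) + (5)²(0.05) = 9.675
var(Z) = E[Z²] − (E[Z])² = 9.675 − (0.225)² = 9.624375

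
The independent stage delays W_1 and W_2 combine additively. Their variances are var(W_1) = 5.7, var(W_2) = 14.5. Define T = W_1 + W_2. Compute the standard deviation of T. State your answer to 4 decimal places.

By independence, var(T) = (1)²var(W_1) + (1)²var(W_2)
= (1)²·5.7 + (1)²·14.5 = 20.2
SD(T) = √20.2 ≈ 4.4944

4.4944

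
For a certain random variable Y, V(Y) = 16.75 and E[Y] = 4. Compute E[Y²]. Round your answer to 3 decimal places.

E[Y²] = V(Y) + (E[Y])² = 16.75 + (4)² = 32.75

32.750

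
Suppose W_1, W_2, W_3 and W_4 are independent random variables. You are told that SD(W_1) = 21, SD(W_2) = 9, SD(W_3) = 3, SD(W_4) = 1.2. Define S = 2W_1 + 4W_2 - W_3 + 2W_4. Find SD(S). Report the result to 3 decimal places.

55.451

V(W_1) = 441, V(W_2) = 81, V(W_3) = 9, V(W_4) = 1.44
By independence, V(S) = (2)²V(W_1) + (4)²V(W_2) + (-1)²V(W_3) + (2)²V(W_4)
= (2)²·441 + (4)²·81 + (-1)²·9 + (2)²·1.44 = 3074.76
SD(S) = √3074.76 ≈ 55.451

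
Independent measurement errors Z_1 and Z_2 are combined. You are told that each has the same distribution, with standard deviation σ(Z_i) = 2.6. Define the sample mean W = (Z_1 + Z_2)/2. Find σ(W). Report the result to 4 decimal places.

Var(Z_i) = (2.6)² = 6.76
By independence, Var(W) = (0.5)²Var(Z_1) + (0.5)²Var(Z_2)
= (0.5)²·6.76 + (0.5)²·6.76 = 3.38
σ(W) = √3.38 ≈ 1.8385

1.8385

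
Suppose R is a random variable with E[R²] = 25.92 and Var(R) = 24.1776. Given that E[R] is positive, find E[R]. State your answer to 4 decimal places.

(E[R])² = E[R²] − Var(R) = 25.92 − 24.1776 = 1.7424
E[R] = √1.7424 = 1.32

1.3200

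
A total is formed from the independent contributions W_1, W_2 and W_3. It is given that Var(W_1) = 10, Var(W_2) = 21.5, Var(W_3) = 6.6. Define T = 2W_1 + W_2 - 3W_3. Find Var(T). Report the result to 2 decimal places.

By independence, Var(T) = (2)²Var(W_1) + (1)²Var(W_2) + (-3)²Var(W_3)
= (2)²·10 + (1)²·21.5 + (-3)²·6.6 = 120.9

120.90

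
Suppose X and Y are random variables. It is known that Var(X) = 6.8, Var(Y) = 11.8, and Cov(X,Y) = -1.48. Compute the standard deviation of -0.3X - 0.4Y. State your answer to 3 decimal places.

Var(-0.3X - 0.4Y) = (-0.3)²·Var(X) + (-0.4)²·Var(Y) + 2·(-0.3)·(-0.4)·Cov(X,Y)
= 0.09·6.8 + 0.16·11.8 + 0.24·-1.48 = 2.1448
SD(-0.3X - 0.4Y) = √2.1448 ≈ 1.465

1.465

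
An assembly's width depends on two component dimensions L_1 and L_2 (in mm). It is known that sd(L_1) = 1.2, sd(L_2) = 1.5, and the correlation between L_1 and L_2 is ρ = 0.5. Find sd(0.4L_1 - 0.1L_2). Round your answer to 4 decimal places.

0.4253

Var(L_1) = (1.2)² = 1.44;  Var(L_2) = (1.5)² = 2.25
Cov(L_1,L_2) = ρ·sd(L_1)·sd(L_2) = 0.5·1.2·1.5 = 0.9
Var(0.4L_1 - 0.1L_2) = (0.4)²·Var(L_1) + (-0.1)²·Var(L_2) + 2·(0.4)·(-0.1)·Cov(L_1,L_2)
= 0.16·1.44 + 0.01·2.25 + -0.08·0.9 = 0.1809
sd(0.4L_1 - 0.1L_2) = √0.1809 ≈ 0.4253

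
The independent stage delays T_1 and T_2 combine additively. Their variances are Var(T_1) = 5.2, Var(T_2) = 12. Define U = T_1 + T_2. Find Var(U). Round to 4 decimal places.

17.2000

By independence, Var(U) = (1)²Var(T_1) + (1)²Var(T_2)
= (1)²·5.2 + (1)²·12 = 17.2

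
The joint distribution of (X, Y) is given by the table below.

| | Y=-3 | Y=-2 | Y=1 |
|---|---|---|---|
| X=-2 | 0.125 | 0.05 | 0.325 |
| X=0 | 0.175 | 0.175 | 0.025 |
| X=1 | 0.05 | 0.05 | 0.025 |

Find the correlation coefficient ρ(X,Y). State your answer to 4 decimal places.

-0.4837

E[X] = -0.875,  E[Y] = -1.225
E[XY] = 0.075
Cov(X,Y) = E[XY] − E[X]E[Y] = 0.075 − (-0.875)(-1.225) = -0.996875
Var(X) = 1.359375,  Var(Y) = 3.124375
ρ = -0.996875 / √(1.359375·3.124375) ≈ -0.4837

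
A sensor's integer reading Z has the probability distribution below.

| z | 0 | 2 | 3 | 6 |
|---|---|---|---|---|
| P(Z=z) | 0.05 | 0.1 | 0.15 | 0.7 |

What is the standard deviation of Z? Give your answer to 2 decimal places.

E[Z] = (0)(0.05) + (2)(0.1) + (3)(0.15) + (6)(0.7) = 4.85
E[Z²] = (0)²(0.05) + (2)²(0.1) + (3)²(0.15) + (6)²(0.7) = 26.95
var(Z) = E[Z²] − (E[Z])² = 26.95 − (4.85)² = 3.4275
SD(Z) = √3.4275 ≈ 1.85

1.85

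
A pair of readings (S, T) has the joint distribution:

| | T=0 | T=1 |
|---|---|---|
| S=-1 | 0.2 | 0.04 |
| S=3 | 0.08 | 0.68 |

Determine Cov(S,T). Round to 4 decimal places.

0.5312

E[S] = 2.04,  E[T] = 0.72
E[ST] = 2
Cov(S,T) = E[ST] − E[S]E[T] = 2 − (2.04)(0.72) = 0.5312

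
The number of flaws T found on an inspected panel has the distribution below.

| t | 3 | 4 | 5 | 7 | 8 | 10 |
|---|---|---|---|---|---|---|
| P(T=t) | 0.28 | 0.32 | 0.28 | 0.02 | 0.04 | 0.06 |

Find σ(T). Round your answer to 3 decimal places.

E[T] = (3)(0.28) + (4)(0.32) + (5)(0.28) + (7)(0.02) + (8)(0.04) + (10)(0.06) = 4.58
E[T²] = (3)²(0.28) + (4)²(0.32) + (5)²(0.28) + (7)²(0.02) + (8)²(0.04) + (10)²(0.06) = 24.18
V(T) = E[T²] − (E[T])² = 24.18 − (4.58)² = 3.2036
σ(T) = √3.2036 ≈ 1.790

1.790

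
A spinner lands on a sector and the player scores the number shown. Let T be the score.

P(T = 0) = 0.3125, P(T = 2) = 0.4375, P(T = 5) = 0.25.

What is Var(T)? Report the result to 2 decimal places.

3.48

E[T] = (0)(0.3125) + (2)(0.4375) + (5)(0.25) = 2.125
E[T²] = (0)²(0.3125) + (2)²(0.4375) + (5)²(0.25) = 8
Var(T) = E[T²] − (E[T])² = 8 − (2.125)² = 3.484375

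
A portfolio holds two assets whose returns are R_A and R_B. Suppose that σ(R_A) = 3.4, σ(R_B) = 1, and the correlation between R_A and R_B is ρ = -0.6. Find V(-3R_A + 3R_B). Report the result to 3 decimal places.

149.760

V(R_A) = (3.4)² = 11.56;  V(R_B) = (1)² = 1
Cov(R_A,R_B) = ρ·σ(R_A)·σ(R_B) = -0.6·3.4·1 = -2.04
V(-3R_A + 3R_B) = (-3)²·V(R_A) + (3)²·V(R_B) + 2·(-3)·(3)·Cov(R_A,R_B)
= 9·11.56 + 9·1 + -18·-2.04 = 149.76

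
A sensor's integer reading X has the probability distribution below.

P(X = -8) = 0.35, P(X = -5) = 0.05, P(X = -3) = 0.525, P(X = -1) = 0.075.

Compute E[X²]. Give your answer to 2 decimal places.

28.45

E[X²] = (-8)²(0.35) + (-5)²(0.05) + (-3)²(0.525) + (-1)²(0.075) = 28.45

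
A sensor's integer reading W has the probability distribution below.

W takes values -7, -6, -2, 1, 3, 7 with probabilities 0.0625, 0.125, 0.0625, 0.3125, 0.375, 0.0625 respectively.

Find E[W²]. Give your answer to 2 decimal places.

E[W²] = (-7)²(0.0625) + (-6)²(0.125) + (-2)²(0.0625) + (1)²(0.3125) + (3)²(0.375) + (7)²(0.0625) = 14.5625

14.56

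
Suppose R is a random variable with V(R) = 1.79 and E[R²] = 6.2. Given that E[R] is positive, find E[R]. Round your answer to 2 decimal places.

2.10

(E[R])² = E[R²] − V(R) = 6.2 − 1.79 = 4.41
E[R] = √4.41 = 2.1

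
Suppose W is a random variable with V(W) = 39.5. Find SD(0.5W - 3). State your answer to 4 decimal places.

3.1425

V(0.5W - 3) = (0.5)²·39.5 = 9.875
SD(0.5W - 3) = √9.875 ≈ 3.1425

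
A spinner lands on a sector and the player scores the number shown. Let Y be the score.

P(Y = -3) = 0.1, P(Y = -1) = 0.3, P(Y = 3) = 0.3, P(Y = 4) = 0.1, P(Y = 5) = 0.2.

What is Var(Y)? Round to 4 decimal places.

7.6100

E[Y] = (-3)(0.1) + (-1)(0.3) + (3)(0.3) + (4)(0.1) + (5)(0.2) = 1.7
E[Y²] = (-3)²(0.1) + (-1)²(0.3) + (3)²(0.3) + (4)²(0.1) + (5)²(0.2) = 10.5
Var(Y) = E[Y²] − (E[Y])² = 10.5 − (1.7)² = 7.61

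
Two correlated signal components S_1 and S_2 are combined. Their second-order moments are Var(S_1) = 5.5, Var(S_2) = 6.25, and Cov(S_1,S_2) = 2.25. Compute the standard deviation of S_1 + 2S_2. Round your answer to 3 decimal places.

6.285

Var(S_1 + 2S_2) = (1)²·Var(S_1) + (2)²·Var(S_2) + 2·(1)·(2)·Cov(S_1,S_2)
= 1·5.5 + 4·6.25 + 4·2.25 = 39.5
SD(S_1 + 2S_2) = √39.5 ≈ 6.285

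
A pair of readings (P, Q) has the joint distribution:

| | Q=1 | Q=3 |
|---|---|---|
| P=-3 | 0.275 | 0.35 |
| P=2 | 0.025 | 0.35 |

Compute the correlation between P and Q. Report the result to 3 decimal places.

0.394

E[P] = -1.125,  E[Q] = 2.4
E[PQ] = -1.825
Cov(P,Q) = E[PQ] − E[P]E[Q] = -1.825 − (-1.125)(2.4) = 0.875
Var(P) = 5.859375,  Var(Q) = 0.84
ρ = 0.875 / √(5.859375·0.84) ≈ 0.394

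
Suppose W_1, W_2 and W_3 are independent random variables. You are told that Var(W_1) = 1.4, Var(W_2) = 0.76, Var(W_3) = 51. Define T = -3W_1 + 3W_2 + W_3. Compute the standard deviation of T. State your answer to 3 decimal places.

By independence, Var(T) = (-3)²Var(W_1) + (3)²Var(W_2) + (1)²Var(W_3)
= (-3)²·1.4 + (3)²·0.76 + (1)²·51 = 70.44
sd(T) = √70.44 ≈ 8.393

8.393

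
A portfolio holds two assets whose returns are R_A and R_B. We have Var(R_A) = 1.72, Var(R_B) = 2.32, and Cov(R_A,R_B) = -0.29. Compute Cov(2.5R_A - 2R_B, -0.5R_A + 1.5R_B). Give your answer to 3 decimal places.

-10.488

Cov(2.5R_A - 2R_B, -0.5R_A + 1.5R_B) = (2.5)(-0.5)Var(R_A) + (-2)(1.5)Var(R_B) + [(2.5)(1.5) + (-2)(-0.5)]Cov(R_A,R_B)
= -1.25·1.72 + -3·2.32 + 4.75·-0.29 = -10.4875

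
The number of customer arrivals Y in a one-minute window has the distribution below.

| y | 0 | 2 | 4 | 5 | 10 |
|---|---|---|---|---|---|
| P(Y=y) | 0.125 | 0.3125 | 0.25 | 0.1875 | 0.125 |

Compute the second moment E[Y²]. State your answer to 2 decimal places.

E[Y²] = (0)²(0.125) + (2)²(0.3125) + (4)²(0.25) + (5)²(0.1875) + (10)²(0.125) = 22.4375

22.44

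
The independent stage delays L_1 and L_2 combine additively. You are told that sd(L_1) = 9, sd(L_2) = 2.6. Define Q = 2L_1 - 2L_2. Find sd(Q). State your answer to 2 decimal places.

18.74

V(L_1) = 81, V(L_2) = 6.76
By independence, V(Q) = (2)²V(L_1) + (-2)²V(L_2)
= (2)²·81 + (-2)²·6.76 = 351.04
sd(Q) = √351.04 ≈ 18.74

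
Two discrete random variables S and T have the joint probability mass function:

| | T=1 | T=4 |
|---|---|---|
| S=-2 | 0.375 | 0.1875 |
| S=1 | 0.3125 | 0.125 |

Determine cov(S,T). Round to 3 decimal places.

E[S] = -0.6875,  E[T] = 1.9375
E[ST] = -1.4375
cov(S,T) = E[ST] − E[S]E[T] = -1.4375 − (-0.6875)(1.9375) = -0.10546875

-0.105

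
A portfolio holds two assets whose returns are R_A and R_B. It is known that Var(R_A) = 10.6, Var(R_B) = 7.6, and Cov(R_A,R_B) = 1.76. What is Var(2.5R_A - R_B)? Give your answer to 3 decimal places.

Var(2.5R_A - R_B) = (2.5)²·Var(R_A) + (-1)²·Var(R_B) + 2·(2.5)·(-1)·Cov(R_A,R_B)
= 6.25·10.6 + 1·7.6 + -5·1.76 = 65.05

65.050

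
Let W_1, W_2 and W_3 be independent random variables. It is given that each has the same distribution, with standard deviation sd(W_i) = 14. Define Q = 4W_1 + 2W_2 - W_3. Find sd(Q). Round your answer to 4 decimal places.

64.1561

V(W_i) = (14)² = 196
By independence, V(Q) = (4)²V(W_1) + (2)²V(W_2) + (-1)²V(W_3)
= (4)²·196 + (2)²·196 + (-1)²·196 = 4116
sd(Q) = √4116 ≈ 64.1561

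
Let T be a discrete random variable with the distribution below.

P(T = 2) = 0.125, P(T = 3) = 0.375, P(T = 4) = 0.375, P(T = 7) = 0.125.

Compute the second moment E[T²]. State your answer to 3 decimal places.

16.000

E[T²] = (2)²(0.125) + (3)²(0.375) + (4)²(0.375) + (7)²(0.125) = 16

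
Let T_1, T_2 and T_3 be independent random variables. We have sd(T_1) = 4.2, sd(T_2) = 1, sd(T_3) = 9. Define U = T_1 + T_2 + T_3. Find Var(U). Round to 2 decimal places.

99.64

Var(T_1) = 17.64, Var(T_2) = 1, Var(T_3) = 81
By independence, Var(U) = (1)²Var(T_1) + (1)²Var(T_2) + (1)²Var(T_3)
= (1)²·17.64 + (1)²·1 + (1)²·81 = 99.64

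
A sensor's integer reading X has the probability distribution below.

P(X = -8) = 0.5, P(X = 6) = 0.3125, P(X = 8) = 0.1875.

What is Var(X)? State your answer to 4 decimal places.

E[X] = (-8)(0.5) + (6)(0.3125) + (8)(0.1875) = -0.625
E[X²] = (-8)²(0.5) + (6)²(0.3125) + (8)²(0.1875) = 55.25
Var(X) = E[X²] − (E[X])² = 55.25 − (-0.625)² = 54.859375

54.8594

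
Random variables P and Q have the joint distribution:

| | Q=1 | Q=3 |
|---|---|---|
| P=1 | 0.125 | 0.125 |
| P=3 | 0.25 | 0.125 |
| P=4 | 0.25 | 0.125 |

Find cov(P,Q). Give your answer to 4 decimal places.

-0.1563

E[P] = 2.875,  E[Q] = 1.75
E[PQ] = 4.875
cov(P,Q) = E[PQ] − E[P]E[Q] = 4.875 − (2.875)(1.75) = -0.15625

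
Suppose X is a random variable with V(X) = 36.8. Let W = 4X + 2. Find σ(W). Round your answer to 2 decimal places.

V(4X + 2) = (4)²·36.8 = 588.8
σ(W) = √588.8 ≈ 24.27

24.27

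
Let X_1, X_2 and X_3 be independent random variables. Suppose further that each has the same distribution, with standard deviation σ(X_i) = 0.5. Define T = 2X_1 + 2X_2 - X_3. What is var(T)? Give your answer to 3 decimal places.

var(X_i) = (0.5)² = 0.25
By independence, var(T) = (2)²var(X_1) + (2)²var(X_2) + (-1)²var(X_3)
= (2)²·0.25 + (2)²·0.25 + (-1)²·0.25 = 2.25

2.250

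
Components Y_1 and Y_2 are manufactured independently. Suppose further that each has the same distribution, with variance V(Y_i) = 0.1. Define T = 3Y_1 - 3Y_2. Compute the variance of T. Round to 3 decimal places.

By independence, V(T) = (3)²V(Y_1) + (-3)²V(Y_2)
= (3)²·0.1 + (-3)²·0.1 = 1.8

1.800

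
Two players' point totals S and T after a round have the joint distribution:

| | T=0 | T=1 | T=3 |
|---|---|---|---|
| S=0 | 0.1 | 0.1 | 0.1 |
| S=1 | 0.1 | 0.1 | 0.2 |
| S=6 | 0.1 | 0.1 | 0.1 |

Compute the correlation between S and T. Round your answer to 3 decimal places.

E[S] = 2.2,  E[T] = 1.5
E[ST] = 3.1
Cov(S,T) = E[ST] − E[S]E[T] = 3.1 − (2.2)(1.5) = -0.2
var(S) = 6.36,  var(T) = 1.65
ρ = -0.2 / √(6.36·1.65) ≈ -0.062

-0.062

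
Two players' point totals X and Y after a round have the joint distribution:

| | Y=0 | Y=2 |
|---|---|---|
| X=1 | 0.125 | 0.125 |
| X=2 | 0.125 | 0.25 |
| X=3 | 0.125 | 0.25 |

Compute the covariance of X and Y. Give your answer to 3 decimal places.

0.094

E[X] = 2.125,  E[Y] = 1.25
E[XY] = 2.75
Cov(X,Y) = E[XY] − E[X]E[Y] = 2.75 − (2.125)(1.25) = 0.09375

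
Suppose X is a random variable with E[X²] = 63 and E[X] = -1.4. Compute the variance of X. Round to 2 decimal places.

var(X) = 63 − (-1.4)² = 61.04

61.04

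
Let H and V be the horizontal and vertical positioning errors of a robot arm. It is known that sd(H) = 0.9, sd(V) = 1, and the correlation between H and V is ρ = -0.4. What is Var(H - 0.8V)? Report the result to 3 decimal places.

2.026

Var(H) = (0.9)² = 0.81;  Var(V) = (1)² = 1
cov(H,V) = ρ·sd(H)·sd(V) = -0.4·0.9·1 = -0.36
Var(H - 0.8V) = (1)²·Var(H) + (-0.8)²·Var(V) + 2·(1)·(-0.8)·cov(H,V)
= 1·0.81 + 0.64·1 + -1.6·-0.36 = 2.026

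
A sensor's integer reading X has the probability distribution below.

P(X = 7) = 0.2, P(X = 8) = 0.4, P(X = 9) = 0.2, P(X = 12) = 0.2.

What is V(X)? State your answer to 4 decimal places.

2.9600

E[X] = (7)(0.2) + (8)(0.4) + (9)(0.2) + (12)(0.2) = 8.8
E[X²] = (7)²(0.2) + (8)²(0.4) + (9)²(0.2) + (12)²(0.2) = 80.4
V(X) = E[X²] − (E[X])² = 80.4 − (8.8)² = 2.96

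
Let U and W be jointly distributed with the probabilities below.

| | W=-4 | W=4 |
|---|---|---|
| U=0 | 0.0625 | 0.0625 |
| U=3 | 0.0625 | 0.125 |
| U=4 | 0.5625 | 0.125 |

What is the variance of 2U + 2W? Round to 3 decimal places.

E[U] = 3.3125,  E[W] = -1.5,  E[UW] = -6.25
V(U) = 12.6875 − (3.3125)² = 1.71484375;  V(W) = 16 − (-1.5)² = 13.75
Cov(U,W) = -6.25 − (3.3125)(-1.5) = -1.28125
V(2U + 2W) = (2)²·1.71484375 + (2)²·13.75 + 2·(2)·(2)·-1.28125 = 51.609375

51.609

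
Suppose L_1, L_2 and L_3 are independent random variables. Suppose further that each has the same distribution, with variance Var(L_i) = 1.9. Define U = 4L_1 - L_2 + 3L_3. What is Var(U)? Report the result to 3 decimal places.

By independence, Var(U) = (4)²Var(L_1) + (-1)²Var(L_2) + (3)²Var(L_3)
= (4)²·1.9 + (-1)²·1.9 + (3)²·1.9 = 49.4

49.400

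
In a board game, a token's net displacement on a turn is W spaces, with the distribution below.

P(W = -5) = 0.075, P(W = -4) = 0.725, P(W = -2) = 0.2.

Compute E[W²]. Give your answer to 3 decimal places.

E[W²] = (-5)²(0.075) + (-4)²(0.725) + (-2)²(0.2) = 14.275

14.275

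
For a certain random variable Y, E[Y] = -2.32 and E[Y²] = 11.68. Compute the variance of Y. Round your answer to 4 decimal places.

Var(Y) = 11.68 − (-2.32)² = 6.2976

6.2976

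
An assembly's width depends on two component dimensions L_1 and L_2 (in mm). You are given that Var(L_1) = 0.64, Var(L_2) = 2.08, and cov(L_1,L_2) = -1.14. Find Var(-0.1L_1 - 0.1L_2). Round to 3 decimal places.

Var(-0.1L_1 - 0.1L_2) = (-0.1)²·Var(L_1) + (-0.1)²·Var(L_2) + 2·(-0.1)·(-0.1)·cov(L_1,L_2)
= 0.01·0.64 + 0.01·2.08 + 0.02·-1.14 = 0.0044

0.004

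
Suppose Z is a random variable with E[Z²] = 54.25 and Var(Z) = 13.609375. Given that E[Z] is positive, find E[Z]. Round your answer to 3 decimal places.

6.375

(E[Z])² = E[Z²] − Var(Z) = 54.25 − 13.609375 = 40.640625
E[Z] = √40.640625 = 6.375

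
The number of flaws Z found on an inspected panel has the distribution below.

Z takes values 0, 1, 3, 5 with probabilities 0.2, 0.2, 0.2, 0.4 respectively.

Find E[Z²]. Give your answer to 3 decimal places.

E[Z²] = (0)²(0.2) + (1)²(0.2) + (3)²(0.2) + (5)²(0.4) = 12

12.000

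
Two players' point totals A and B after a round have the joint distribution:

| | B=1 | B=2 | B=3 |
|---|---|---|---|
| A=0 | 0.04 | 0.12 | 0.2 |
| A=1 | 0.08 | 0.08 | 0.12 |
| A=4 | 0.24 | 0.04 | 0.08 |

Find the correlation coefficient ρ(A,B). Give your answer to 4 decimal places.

E[A] = 1.72,  E[B] = 2.04
E[AB] = 2.84
Cov(A,B) = E[AB] − E[A]E[B] = 2.84 − (1.72)(2.04) = -0.6688
Var(A) = 3.0816,  Var(B) = 0.7584
ρ = -0.6688 / √(3.0816·0.7584) ≈ -0.4375

-0.4375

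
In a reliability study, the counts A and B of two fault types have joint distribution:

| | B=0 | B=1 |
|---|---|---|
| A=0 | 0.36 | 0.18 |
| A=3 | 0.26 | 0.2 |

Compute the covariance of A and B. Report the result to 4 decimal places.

0.0756

E[A] = 1.38,  E[B] = 0.38
E[AB] = 0.6
cov(A,B) = E[AB] − E[A]E[B] = 0.6 − (1.38)(0.38) = 0.0756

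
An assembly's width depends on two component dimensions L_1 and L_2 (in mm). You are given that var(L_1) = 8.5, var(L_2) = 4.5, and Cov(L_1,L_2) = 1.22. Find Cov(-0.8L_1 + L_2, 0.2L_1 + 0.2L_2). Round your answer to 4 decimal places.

Cov(-0.8L_1 + L_2, 0.2L_1 + 0.2L_2) = (-0.8)(0.2)var(L_1) + (1)(0.2)var(L_2) + [(-0.8)(0.2) + (1)(0.2)]Cov(L_1,L_2)
= -0.16·8.5 + 0.2·4.5 + 0.04·1.22 = -0.4112

-0.4112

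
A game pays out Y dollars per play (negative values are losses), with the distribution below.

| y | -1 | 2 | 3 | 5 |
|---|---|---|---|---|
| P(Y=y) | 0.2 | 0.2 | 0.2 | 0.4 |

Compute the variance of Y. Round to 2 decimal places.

E[Y] = (-1)(0.2) + (2)(0.2) + (3)(0.2) + (5)(0.4) = 2.8
E[Y²] = (-1)²(0.2) + (2)²(0.2) + (3)²(0.2) + (5)²(0.4) = 12.8
Var(Y) = E[Y²] − (E[Y])² = 12.8 − (2.8)² = 4.96

4.96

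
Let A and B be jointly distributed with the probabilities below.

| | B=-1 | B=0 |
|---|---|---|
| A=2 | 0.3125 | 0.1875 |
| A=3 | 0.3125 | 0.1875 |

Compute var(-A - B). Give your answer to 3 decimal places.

E[A] = 2.5,  E[B] = -0.625,  E[AB] = -1.5625
var(A) = 6.5 − (2.5)² = 0.25;  var(B) = 0.625 − (-0.625)² = 0.234375
Cov(A,B) = -1.5625 − (2.5)(-0.625) = 0
var(-A - B) = (-1)²·0.25 + (-1)²·0.234375 + 2·(-1)·(-1)·0 = 0.484375

0.484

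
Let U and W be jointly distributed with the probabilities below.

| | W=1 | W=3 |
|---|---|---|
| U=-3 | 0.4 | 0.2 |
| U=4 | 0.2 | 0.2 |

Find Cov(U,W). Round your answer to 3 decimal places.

E[U] = -0.2,  E[W] = 1.8
E[UW] = 0.2
Cov(U,W) = E[UW] − E[U]E[W] = 0.2 − (-0.2)(1.8) = 0.56

0.560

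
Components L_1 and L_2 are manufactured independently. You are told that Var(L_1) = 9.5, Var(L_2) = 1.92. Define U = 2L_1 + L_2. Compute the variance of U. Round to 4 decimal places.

By independence, Var(U) = (2)²Var(L_1) + (1)²Var(L_2)
= (2)²·9.5 + (1)²·1.92 = 39.92

39.9200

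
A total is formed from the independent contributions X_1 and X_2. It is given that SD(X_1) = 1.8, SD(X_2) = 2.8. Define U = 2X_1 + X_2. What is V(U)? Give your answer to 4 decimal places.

V(X_1) = 3.24, V(X_2) = 7.84
By independence, V(U) = (2)²V(X_1) + (1)²V(X_2)
= (2)²·3.24 + (1)²·7.84 = 20.8

20.8000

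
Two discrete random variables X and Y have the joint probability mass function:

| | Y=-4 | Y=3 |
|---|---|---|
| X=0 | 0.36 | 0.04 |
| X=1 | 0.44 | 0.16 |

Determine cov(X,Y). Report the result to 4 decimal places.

0.2800

E[X] = 0.6,  E[Y] = -2.6
E[XY] = -1.28
cov(X,Y) = E[XY] − E[X]E[Y] = -1.28 − (0.6)(-2.6) = 0.28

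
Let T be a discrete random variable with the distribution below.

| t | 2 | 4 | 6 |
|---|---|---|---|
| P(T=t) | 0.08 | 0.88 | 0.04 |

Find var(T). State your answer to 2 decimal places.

E[T] = (2)(0.08) + (4)(0.88) + (6)(0.04) = 3.92
E[T²] = (2)²(0.08) + (4)²(0.88) + (6)²(0.04) = 15.84
var(T) = E[T²] − (E[T])² = 15.84 − (3.92)² = 0.4736

0.47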